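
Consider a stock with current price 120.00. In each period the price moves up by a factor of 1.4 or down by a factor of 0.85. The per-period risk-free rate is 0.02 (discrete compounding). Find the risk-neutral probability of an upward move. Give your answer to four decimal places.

p = 0.3091

Risk-neutral probability p = (1 + 0.02 − 0.85)/(1.4 − 0.85) = 0.1700/0.5500 = 0.3091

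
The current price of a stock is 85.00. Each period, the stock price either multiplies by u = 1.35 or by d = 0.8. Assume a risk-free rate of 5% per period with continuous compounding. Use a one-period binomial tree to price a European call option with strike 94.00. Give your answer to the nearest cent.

Risk-neutral probability p = (e^0.05 − 0.8)/(1.35 − 0.8) = 0.2513/0.5500 = 0.4569
Terminal stock prices: S_u = 114.8, S_d = 68
Terminal payoffs (S − K): max(20.75, 0) = 20.75, max(-26, 0) = 0
Node 0 (S = 85): V_0 = e^(−0.05)·[0.4569·20.7500 + 0.5431·0.0000] = 9.0174

9.02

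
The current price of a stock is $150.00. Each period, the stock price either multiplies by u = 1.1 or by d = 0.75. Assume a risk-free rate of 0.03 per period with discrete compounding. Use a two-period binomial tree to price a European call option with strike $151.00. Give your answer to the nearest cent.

Risk-neutral probability p = (1 + 0.03 − 0.75)/(1.1 − 0.75) = 0.2800/0.3500 = 0.8000
Terminal stock prices: S_uu = 181.5, S_ud = 123.8, S_dd = 84.38
Terminal payoffs (S − K): max(30.5, 0) = 30.5, max(-27.25, 0) = 0, max(-66.62, 0) = 0
Node u (S = 165): V_u = 1/1.03·[0.8000·30.5000 + 0.2000·0.0000] = 23.6893
Node d (S = 112.5): V_d = 1/1.03·[0.8000·0.0000 + 0.2000·0.0000] = 0.0000
Node 0 (S = 150): V_0 = 1/1.03·[0.8000·23.6893 + 0.2000·0.0000] = 18.3995

$18.40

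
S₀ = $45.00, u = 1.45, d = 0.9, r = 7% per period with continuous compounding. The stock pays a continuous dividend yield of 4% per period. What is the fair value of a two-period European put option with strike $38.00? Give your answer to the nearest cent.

Per-period risk-free factor R = e^0.07 = 1.0725; dividend-adjusted growth = e^(0.07−0.04) = 1.0305.
Risk-neutral probability p = (1.0305 − 0.9)/(1.45 − 0.9) = 0.1305/0.5500 = 0.2372
Terminal stock prices: S_uu = 94.61, S_ud = 58.73, S_dd = 36.45
Terminal payoffs (K − S): max(-56.61, 0) = 0, max(-20.73, 0) = 0, max(1.55, 0) = 1.55
Node u (S = 65.25): V_u = e^(−0.07)·[0.2372·0.0000 + 0.7628·0.0000] = 0.0000
Node d (S = 40.5): V_d = e^(−0.07)·[0.2372·0.0000 + 0.7628·1.5500] = 1.1024
Node 0 (S = 45): V_0 = e^(−0.07)·[0.2372·0.0000 + 0.7628·1.1024] = 0.7841

$0.78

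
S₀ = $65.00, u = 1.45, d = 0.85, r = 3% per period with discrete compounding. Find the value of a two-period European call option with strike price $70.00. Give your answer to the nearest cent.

$9.66

Risk-neutral probability p = (1 + 0.03 − 0.85)/(1.45 − 0.85) = 0.1800/0.6000 = 0.3000
Terminal stock prices: S_uu = 136.7, S_ud = 80.11, S_dd = 46.96
Terminal payoffs (S − K): max(66.66, 0) = 66.66, max(10.11, 0) = 10.11, max(-23.04, 0) = 0
Node u (S = 94.25): V_u = 1/1.03·[0.3000·66.6625 + 0.7000·10.1125] = 26.2888
Node d (S = 55.25): V_d = 1/1.03·[0.3000·10.1125 + 0.7000·0.0000] = 2.9454
Node 0 (S = 65): V_0 = 1/1.03·[0.3000·26.2888 + 0.7000·2.9454] = 9.6587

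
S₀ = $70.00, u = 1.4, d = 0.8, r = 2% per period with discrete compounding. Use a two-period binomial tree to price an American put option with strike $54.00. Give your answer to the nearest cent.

Risk-neutral probability p = (1 + 0.02 − 0.8)/(1.4 − 0.8) = 0.2200/0.6000 = 0.3667
Terminal stock prices: S_uu = 137.2, S_ud = 78.4, S_dd = 44.8
Terminal payoffs (K − S): max(-83.2, 0) = 0, max(-24.4, 0) = 0, max(9.2, 0) = 9.2
Node u (S = 98): continuation = 1/1.02·[0.3667·0.0000 + 0.6333·0.0000] = 0.0000; exercise value = 0.0000 ≤ continuation, so V_u = 0.0000
Node d (S = 56): continuation = 1/1.02·[0.3667·0.0000 + 0.6333·9.2000] = 5.7124; exercise value = 0.0000 ≤ continuation, so V_d = 5.7124
Node 0 (S = 70): continuation = 1/1.02·[0.3667·0.0000 + 0.6333·5.7124] = 3.5469; exercise value = 0.0000 ≤ continuation, so V_0 = 3.5469

$3.55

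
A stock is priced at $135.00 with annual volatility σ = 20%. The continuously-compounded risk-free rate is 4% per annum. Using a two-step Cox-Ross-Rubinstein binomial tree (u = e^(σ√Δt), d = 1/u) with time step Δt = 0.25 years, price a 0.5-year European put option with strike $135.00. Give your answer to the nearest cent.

CRR parameters: u = e^(σ√Δt) = e^(0.2·√0.25) = 1.1052, d = 1/u = 0.9048
Per-period rate: rΔt = 0.04·0.25 = 0.01, so R = e^0.01 = 1.0101
Risk-neutral probability p = (e^0.01 − 0.9048)/(1.1052 − 0.9048) = 0.1052/0.2003 = 0.5252
Terminal stock prices: S_uu = 164.9, S_ud = 135, S_dd = 110.5
Terminal payoffs (K − S): max(-29.89, 0) = 0, max(0, 0) = 0, max(24.47, 0) = 24.47
Node u (S = 149.2): V_u = e^(−0.01)·[0.5252·0.0000 + 0.4748·0.0000] = 0.0000
Node d (S = 122.2): V_d = e^(−0.01)·[0.5252·0.0000 + 0.4748·24.4713] = 11.5037
Node 0 (S = 135): V_0 = e^(−0.01)·[0.5252·0.0000 + 0.4748·11.5037] = 5.4077

$5.41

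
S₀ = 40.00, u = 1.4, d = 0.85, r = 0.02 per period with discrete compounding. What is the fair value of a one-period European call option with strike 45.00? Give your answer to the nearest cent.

3.33

Risk-neutral probability p = (1 + 0.02 − 0.85)/(1.4 − 0.85) = 0.1700/0.5500 = 0.3091
Terminal stock prices: S_u = 56, S_d = 34
Terminal payoffs (S − K): max(11, 0) = 11, max(-11, 0) = 0
Node 0 (S = 40): V_0 = 1/1.02·[0.3091·11.0000 + 0.6909·0.0000] = 3.3333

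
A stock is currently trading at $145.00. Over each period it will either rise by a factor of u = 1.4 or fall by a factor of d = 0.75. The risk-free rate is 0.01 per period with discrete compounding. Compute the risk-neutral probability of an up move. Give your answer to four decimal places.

Risk-neutral probability p = (1 + 0.01 − 0.75)/(1.4 − 0.75) = 0.2600/0.6500 = 0.4000

p = 0.4000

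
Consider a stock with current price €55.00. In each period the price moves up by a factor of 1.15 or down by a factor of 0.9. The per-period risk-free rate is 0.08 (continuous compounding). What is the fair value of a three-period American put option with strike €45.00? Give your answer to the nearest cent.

€0.07

Risk-neutral probability p = (e^0.08 − 0.9)/(1.15 − 0.9) = 0.1833/0.2500 = 0.7331
Terminal stock prices: S_uuu = 83.65, S_uud = 65.46, S_udd = 51.23, S_ddd = 40.1
Terminal payoffs (K − S): max(-38.65, 0) = 0, max(-20.46, 0) = 0, max(-6.232, 0) = 0, max(4.905, 0) = 4.905
Node uu (S = 72.74): continuation = e^(−0.08)·[0.7331·0.0000 + 0.2669·0.0000] = 0.0000; exercise value = 0.0000 ≤ continuation, so V_uu = 0.0000
Node ud (S = 56.92): continuation = e^(−0.08)·[0.7331·0.0000 + 0.2669·0.0000] = 0.0000; exercise value = 0.0000 ≤ continuation, so V_ud = 0.0000
Node dd (S = 44.55): continuation = e^(−0.08)·[0.7331·0.0000 + 0.2669·4.9050] = 1.2083; exercise value = 0.4500 ≤ continuation, so V_dd = 1.2083
Node u (S = 63.25): continuation = e^(−0.08)·[0.7331·0.0000 + 0.2669·0.0000] = 0.0000; exercise value = 0.0000 ≤ continuation, so V_u = 0.0000
Node d (S = 49.5): continuation = e^(−0.08)·[0.7331·0.0000 + 0.2669·1.2083] = 0.2976; exercise value = 0.0000 ≤ continuation, so V_d = 0.2976
Node 0 (S = 55): continuation = e^(−0.08)·[0.7331·0.0000 + 0.2669·0.2976] = 0.0733; exercise value = 0.0000 ≤ continuation, so V_0 = 0.0733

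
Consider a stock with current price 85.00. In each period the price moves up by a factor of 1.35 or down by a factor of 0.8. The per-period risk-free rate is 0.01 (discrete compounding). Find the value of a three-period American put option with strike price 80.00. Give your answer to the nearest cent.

11.45

Risk-neutral probability p = (1 + 0.01 − 0.8)/(1.35 − 0.8) = 0.2100/0.5500 = 0.3818
Terminal stock prices: S_uuu = 209.1, S_uud = 123.9, S_udd = 73.44, S_ddd = 43.52
Terminal payoffs (K − S): max(-129.1, 0) = 0, max(-43.93, 0) = 0, max(6.56, 0) = 6.56, max(36.48, 0) = 36.48
Node uu (S = 154.9): continuation = 1/1.01·[0.3818·0.0000 + 0.6182·0.0000] = 0.0000; exercise value = 0.0000 ≤ continuation, so V_uu = 0.0000
Node ud (S = 91.8): continuation = 1/1.01·[0.3818·0.0000 + 0.6182·6.5600] = 4.0151; exercise value = 0.0000 ≤ continuation, so V_ud = 4.0151
Node dd (S = 54.4): continuation = 1/1.01·[0.3818·6.5600 + 0.6182·36.4800] = 24.8079; exercise value = 25.6000 > continuation, so V_dd = 25.6000 (exercise)
Node u (S = 114.8): continuation = 1/1.01·[0.3818·0.0000 + 0.6182·4.0151] = 2.4575; exercise value = 0.0000 ≤ continuation, so V_u = 2.4575
Node d (S = 68): continuation = 1/1.01·[0.3818·4.0151 + 0.6182·25.6000] = 17.1866; exercise value = 12.0000 ≤ continuation, so V_d = 17.1866
Node 0 (S = 85): continuation = 1/1.01·[0.3818·2.4575 + 0.6182·17.1866] = 11.4483; exercise value = 0.0000 ≤ continuation, so V_0 = 11.4483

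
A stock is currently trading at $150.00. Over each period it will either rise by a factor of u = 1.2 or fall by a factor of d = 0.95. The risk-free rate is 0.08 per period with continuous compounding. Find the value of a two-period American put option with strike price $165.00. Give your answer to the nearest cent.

Risk-neutral probability p = (e^0.08 − 0.95)/(1.2 − 0.95) = 0.1333/0.2500 = 0.5331
Terminal stock prices: S_uu = 216, S_ud = 171, S_dd = 135.4
Terminal payoffs (K − S): max(-51, 0) = 0, max(-6, 0) = 0, max(29.62, 0) = 29.62
Node u (S = 180): continuation = e^(−0.08)·[0.5331·0.0000 + 0.4669·0.0000] = 0.0000; exercise value = 0.0000 ≤ continuation, so V_u = 0.0000
Node d (S = 142.5): continuation = e^(−0.08)·[0.5331·0.0000 + 0.4669·29.6250] = 12.7671; exercise value = 22.5000 > continuation, so V_d = 22.5000 (exercise)
Node 0 (S = 150): continuation = e^(−0.08)·[0.5331·0.0000 + 0.4669·22.5000] = 9.6966; exercise value = 15.0000 > continuation, so V_0 = 15.0000 (exercise)

$15.00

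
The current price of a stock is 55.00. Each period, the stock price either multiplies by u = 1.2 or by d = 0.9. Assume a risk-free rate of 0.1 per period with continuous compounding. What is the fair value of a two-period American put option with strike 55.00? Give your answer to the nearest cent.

1.57

Risk-neutral probability p = (e^0.1 − 0.9)/(1.2 − 0.9) = 0.2052/0.3000 = 0.6839
Terminal stock prices: S_uu = 79.2, S_ud = 59.4, S_dd = 44.55
Terminal payoffs (K − S): max(-24.2, 0) = 0, max(-4.4, 0) = 0, max(10.45, 0) = 10.45
Node u (S = 66): continuation = e^(−0.1)·[0.6839·0.0000 + 0.3161·0.0000] = 0.0000; exercise value = 0.0000 ≤ continuation, so V_u = 0.0000
Node d (S = 49.5): continuation = e^(−0.1)·[0.6839·0.0000 + 0.3161·10.4500] = 2.9889; exercise value = 5.5000 > continuation, so V_d = 5.5000 (exercise)
Node 0 (S = 55): continuation = e^(−0.1)·[0.6839·0.0000 + 0.3161·5.5000] = 1.5731; exercise value = 0.0000 ≤ continuation, so V_0 = 1.5731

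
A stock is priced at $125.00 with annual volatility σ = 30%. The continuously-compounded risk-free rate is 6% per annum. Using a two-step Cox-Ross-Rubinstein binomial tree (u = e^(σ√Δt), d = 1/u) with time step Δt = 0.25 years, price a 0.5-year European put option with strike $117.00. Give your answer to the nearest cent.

$5.62

CRR parameters: u = e^(σ√Δt) = e^(0.3·√0.25) = 1.1618, d = 1/u = 0.8607
Per-period rate: rΔt = 0.06·0.25 = 0.015, so R = e^0.015 = 1.0151
Risk-neutral probability p = (e^0.015 − 0.8607)/(1.1618 − 0.8607) = 0.1544/0.3011 = 0.5128
Terminal stock prices: S_uu = 168.7, S_ud = 125, S_dd = 92.6
Terminal payoffs (K − S): max(-51.73, 0) = 0, max(-8, 0) = 0, max(24.4, 0) = 24.4
Node u (S = 145.2): V_u = e^(−0.015)·[0.5128·0.0000 + 0.4872·0.0000] = 0.0000
Node d (S = 107.6): V_d = e^(−0.015)·[0.5128·0.0000 + 0.4872·24.3977] = 11.7106
Node 0 (S = 125): V_0 = e^(−0.015)·[0.5128·0.0000 + 0.4872·11.7106] = 5.6209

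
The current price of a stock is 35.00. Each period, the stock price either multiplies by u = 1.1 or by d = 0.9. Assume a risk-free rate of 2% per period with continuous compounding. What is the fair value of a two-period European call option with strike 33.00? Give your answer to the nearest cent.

Risk-neutral probability p = (e^0.02 − 0.9)/(1.1 − 0.9) = 0.1202/0.2000 = 0.6010
Terminal stock prices: S_uu = 42.35, S_ud = 34.65, S_dd = 28.35
Terminal payoffs (S − K): max(9.35, 0) = 9.35, max(1.65, 0) = 1.65, max(-4.65, 0) = 0
Node u (S = 38.5): V_u = e^(−0.02)·[0.6010·9.3500 + 0.3990·1.6500] = 6.1534
Node d (S = 31.5): V_d = e^(−0.02)·[0.6010·1.6500 + 0.3990·0.0000] = 0.9720
Node 0 (S = 35): V_0 = e^(−0.02)·[0.6010·6.1534 + 0.3990·0.9720] = 4.0052

4.01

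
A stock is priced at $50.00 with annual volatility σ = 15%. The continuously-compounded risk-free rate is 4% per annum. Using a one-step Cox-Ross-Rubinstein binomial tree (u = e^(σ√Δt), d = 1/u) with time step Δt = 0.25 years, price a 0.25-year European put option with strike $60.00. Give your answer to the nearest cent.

$9.40

CRR parameters: u = e^(σ√Δt) = e^(0.15·√0.25) = 1.0779, d = 1/u = 0.9277
Per-period rate: rΔt = 0.04·0.25 = 0.01, so R = e^0.01 = 1.0101
Risk-neutral probability p = (e^0.01 − 0.9277)/(1.0779 − 0.9277) = 0.0823/0.1501 = 0.5482
Terminal stock prices: S_u = 53.89, S_d = 46.39
Terminal payoffs (K − S): max(6.106, 0) = 6.106, max(13.61, 0) = 13.61
Node 0 (S = 50): V_0 = e^(−0.01)·[0.5482·6.1058 + 0.4518·13.6128] = 9.4030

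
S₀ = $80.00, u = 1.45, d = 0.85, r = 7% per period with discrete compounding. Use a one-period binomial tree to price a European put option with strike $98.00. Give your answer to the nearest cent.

Risk-neutral probability p = (1 + 0.07 − 0.85)/(1.45 − 0.85) = 0.2200/0.6000 = 0.3667
Terminal stock prices: S_u = 116, S_d = 68
Terminal payoffs (K − S): max(-18, 0) = 0, max(30, 0) = 30
Node 0 (S = 80): V_0 = 1/1.07·[0.3667·0.0000 + 0.6333·30.0000] = 17.7570

$17.76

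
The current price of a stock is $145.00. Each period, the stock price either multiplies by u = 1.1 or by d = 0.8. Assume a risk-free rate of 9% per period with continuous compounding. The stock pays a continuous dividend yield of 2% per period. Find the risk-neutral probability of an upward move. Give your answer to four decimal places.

p = 0.9084

Per-period risk-free factor R = e^0.09 = 1.0942; dividend-adjusted growth = e^(0.09−0.02) = 1.0725.
Risk-neutral probability p = (1.0725 − 0.8)/(1.1 − 0.8) = 0.2725/0.3000 = 0.9084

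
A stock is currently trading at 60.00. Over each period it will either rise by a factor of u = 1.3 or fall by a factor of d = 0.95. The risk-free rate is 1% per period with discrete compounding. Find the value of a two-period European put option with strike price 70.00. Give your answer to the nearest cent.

10.67

Risk-neutral probability p = (1 + 0.01 − 0.95)/(1.3 − 0.95) = 0.0600/0.3500 = 0.1714
Terminal stock prices: S_uu = 101.4, S_ud = 74.1, S_dd = 54.15
Terminal payoffs (K − S): max(-31.4, 0) = 0, max(-4.1, 0) = 0, max(15.85, 0) = 15.85
Node u (S = 78): V_u = 1/1.01·[0.1714·0.0000 + 0.8286·0.0000] = 0.0000
Node d (S = 57): V_d = 1/1.01·[0.1714·0.0000 + 0.8286·15.8500] = 13.0028
Node 0 (S = 60): V_0 = 1/1.01·[0.1714·0.0000 + 0.8286·13.0028] = 10.6671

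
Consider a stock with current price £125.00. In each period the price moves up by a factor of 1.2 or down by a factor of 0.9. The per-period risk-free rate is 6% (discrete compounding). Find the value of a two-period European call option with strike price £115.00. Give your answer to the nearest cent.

£25.32

Risk-neutral probability p = (1 + 0.06 − 0.9)/(1.2 − 0.9) = 0.1600/0.3000 = 0.5333
Terminal stock prices: S_uu = 180, S_ud = 135, S_dd = 101.2
Terminal payoffs (S − K): max(65, 0) = 65, max(20, 0) = 20, max(-13.75, 0) = 0
Node u (S = 150): V_u = 1/1.06·[0.5333·65.0000 + 0.4667·20.0000] = 41.5094
Node d (S = 112.5): V_d = 1/1.06·[0.5333·20.0000 + 0.4667·0.0000] = 10.0629
Node 0 (S = 125): V_0 = 1/1.06·[0.5333·41.5094 + 0.4667·10.0629] = 25.3155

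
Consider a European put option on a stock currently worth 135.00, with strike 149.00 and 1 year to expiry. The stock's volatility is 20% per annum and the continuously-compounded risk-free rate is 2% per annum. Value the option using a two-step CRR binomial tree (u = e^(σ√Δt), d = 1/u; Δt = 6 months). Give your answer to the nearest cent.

18.44

CRR parameters: u = e^(σ√Δt) = e^(0.2·√0.5) = 1.1519, d = 1/u = 0.8681
Per-period rate: rΔt = 0.02·0.5 = 0.01, so R = e^0.01 = 1.0101
Risk-neutral probability p = (e^0.01 − 0.8681)/(1.1519 − 0.8681) = 0.1419/0.2838 = 0.5001
Terminal stock prices: S_uu = 179.1, S_ud = 135, S_dd = 101.7
Terminal payoffs (K − S): max(-30.13, 0) = 0, max(14, 0) = 14, max(47.26, 0) = 47.26
Node u (S = 155.5): V_u = e^(−0.01)·[0.5001·0.0000 + 0.4999·14.0000] = 6.9287
Node d (S = 117.2): V_d = e^(−0.01)·[0.5001·14.0000 + 0.4999·47.2588] = 30.3208
Node 0 (S = 135): V_0 = e^(−0.01)·[0.5001·6.9287 + 0.4999·30.3208] = 18.4367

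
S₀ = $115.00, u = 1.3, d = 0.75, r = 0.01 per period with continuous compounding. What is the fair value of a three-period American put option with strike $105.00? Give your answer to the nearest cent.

Risk-neutral probability p = (e^0.01 − 0.75)/(1.3 − 0.75) = 0.2601/0.5500 = 0.4728
Terminal stock prices: S_uuu = 252.7, S_uud = 145.8, S_udd = 84.09, S_ddd = 48.52
Terminal payoffs (K − S): max(-147.7, 0) = 0, max(-40.76, 0) = 0, max(20.91, 0) = 20.91, max(56.48, 0) = 56.48
Node uu (S = 194.4): continuation = e^(−0.01)·[0.4728·0.0000 + 0.5272·0.0000] = 0.0000; exercise value = 0.0000 ≤ continuation, so V_uu = 0.0000
Node ud (S = 112.1): continuation = e^(−0.01)·[0.4728·0.0000 + 0.5272·20.9062] = 10.9117; exercise value = 0.0000 ≤ continuation, so V_ud = 10.9117
Node dd (S = 64.69): continuation = e^(−0.01)·[0.4728·20.9062 + 0.5272·56.4844] = 39.2677; exercise value = 40.3125 > continuation, so V_dd = 40.3125 (exercise)
Node u (S = 149.5): continuation = e^(−0.01)·[0.4728·0.0000 + 0.5272·10.9117] = 5.6952; exercise value = 0.0000 ≤ continuation, so V_u = 5.6952
Node d (S = 86.25): continuation = e^(−0.01)·[0.4728·10.9117 + 0.5272·40.3125] = 26.1485; exercise value = 18.7500 ≤ continuation, so V_d = 26.1485
Node 0 (S = 115): continuation = e^(−0.01)·[0.4728·5.6952 + 0.5272·26.1485] = 16.3138; exercise value = 0.0000 ≤ continuation, so V_0 = 16.3138

$16.31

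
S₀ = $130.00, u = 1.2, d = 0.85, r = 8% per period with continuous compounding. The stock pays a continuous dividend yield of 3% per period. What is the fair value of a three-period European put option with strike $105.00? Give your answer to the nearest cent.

$1.52

Per-period risk-free factor R = e^0.08 = 1.0833; dividend-adjusted growth = e^(0.08−0.03) = 1.0513.
Risk-neutral probability p = (1.0513 − 0.85)/(1.2 − 0.85) = 0.2013/0.3500 = 0.5751
Terminal stock prices: S_uuu = 224.6, S_uud = 159.1, S_udd = 112.7, S_ddd = 79.84
Terminal payoffs (K − S): max(-119.6, 0) = 0, max(-54.12, 0) = 0, max(-7.71, 0) = 0, max(25.16, 0) = 25.16
Node uu (S = 187.2): V_uu = e^(−0.08)·[0.5751·0.0000 + 0.4249·0.0000] = 0.0000
Node ud (S = 132.6): V_ud = e^(−0.08)·[0.5751·0.0000 + 0.4249·0.0000] = 0.0000
Node dd (S = 93.92): V_dd = e^(−0.08)·[0.5751·0.0000 + 0.4249·25.1638] = 9.8710
Node u (S = 156): V_u = e^(−0.08)·[0.5751·0.0000 + 0.4249·0.0000] = 0.0000
Node d (S = 110.5): V_d = e^(−0.08)·[0.5751·0.0000 + 0.4249·9.8710] = 3.8721
Node 0 (S = 130): V_0 = e^(−0.08)·[0.5751·0.0000 + 0.4249·3.8721] = 1.5189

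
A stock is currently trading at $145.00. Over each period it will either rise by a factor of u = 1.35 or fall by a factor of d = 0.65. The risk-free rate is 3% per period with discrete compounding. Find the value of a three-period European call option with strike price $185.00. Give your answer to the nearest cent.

$25.15

Risk-neutral probability p = (1 + 0.03 − 0.65)/(1.35 − 0.65) = 0.3800/0.7000 = 0.5429
Terminal stock prices: S_uuu = 356.8, S_uud = 171.8, S_udd = 82.7, S_ddd = 39.82
Terminal payoffs (S − K): max(171.8, 0) = 171.8, max(-13.23, 0) = 0, max(-102.3, 0) = 0, max(-145.2, 0) = 0
Node uu (S = 264.3): V_uu = 1/1.03·[0.5429·171.7544 + 0.4571·0.0000] = 90.5224
Node ud (S = 127.2): V_ud = 1/1.03·[0.5429·0.0000 + 0.4571·0.0000] = 0.0000
Node dd (S = 61.26): V_dd = 1/1.03·[0.5429·0.0000 + 0.4571·0.0000] = 0.0000
Node u (S = 195.8): V_u = 1/1.03·[0.5429·90.5224 + 0.4571·0.0000] = 47.7095
Node d (S = 94.25): V_d = 1/1.03·[0.5429·0.0000 + 0.4571·0.0000] = 0.0000
Node 0 (S = 145): V_0 = 1/1.03·[0.5429·47.7095 + 0.4571·0.0000] = 25.1451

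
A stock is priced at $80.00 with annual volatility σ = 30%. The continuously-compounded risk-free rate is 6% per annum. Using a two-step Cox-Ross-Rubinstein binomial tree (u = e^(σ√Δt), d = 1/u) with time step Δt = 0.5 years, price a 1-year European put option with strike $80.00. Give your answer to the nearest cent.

$6.04

CRR parameters: u = e^(σ√Δt) = e^(0.3·√0.5) = 1.2363, d = 1/u = 0.8089
Per-period rate: rΔt = 0.06·0.5 = 0.03, so R = e^0.03 = 1.0305
Risk-neutral probability p = (e^0.03 − 0.8089)/(1.2363 − 0.8089) = 0.2216/0.4275 = 0.5184
Terminal stock prices: S_uu = 122.3, S_ud = 80, S_dd = 52.34
Terminal payoffs (K − S): max(-42.28, 0) = 0, max(0, 0) = 0, max(27.66, 0) = 27.66
Node u (S = 98.9): V_u = e^(−0.03)·[0.5184·0.0000 + 0.4816·0.0000] = 0.0000
Node d (S = 64.71): V_d = e^(−0.03)·[0.5184·0.0000 + 0.4816·27.6599] = 12.9270
Node 0 (S = 80): V_0 = e^(−0.03)·[0.5184·0.0000 + 0.4816·12.9270] = 6.0415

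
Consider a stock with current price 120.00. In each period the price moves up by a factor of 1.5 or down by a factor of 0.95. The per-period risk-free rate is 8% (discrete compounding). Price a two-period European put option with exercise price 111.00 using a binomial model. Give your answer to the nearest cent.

Risk-neutral probability p = (1 + 0.08 − 0.95)/(1.5 − 0.95) = 0.1300/0.5500 = 0.2364
Terminal stock prices: S_uu = 270, S_ud = 171, S_dd = 108.3
Terminal payoffs (K − S): max(-159, 0) = 0, max(-60, 0) = 0, max(2.7, 0) = 2.7
Node u (S = 180): V_u = 1/1.08·[0.2364·0.0000 + 0.7636·0.0000] = 0.0000
Node d (S = 114): V_d = 1/1.08·[0.2364·0.0000 + 0.7636·2.7000] = 1.9091
Node 0 (S = 120): V_0 = 1/1.08·[0.2364·0.0000 + 0.7636·1.9091] = 1.3499

1.35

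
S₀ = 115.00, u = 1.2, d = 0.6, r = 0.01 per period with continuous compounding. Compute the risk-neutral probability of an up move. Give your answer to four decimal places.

Risk-neutral probability p = (e^0.01 − 0.6)/(1.2 − 0.6) = 0.4101/0.6000 = 0.6834

p = 0.6834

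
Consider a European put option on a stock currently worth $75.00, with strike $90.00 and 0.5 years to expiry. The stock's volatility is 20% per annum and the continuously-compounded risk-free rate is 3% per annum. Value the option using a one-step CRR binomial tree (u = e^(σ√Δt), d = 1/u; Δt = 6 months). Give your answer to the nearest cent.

$13.66

CRR parameters: u = e^(σ√Δt) = e^(0.2·√0.5) = 1.1519, d = 1/u = 0.8681
Per-period rate: rΔt = 0.03·0.5 = 0.015, so R = e^0.015 = 1.0151
Risk-neutral probability p = (e^0.015 − 0.8681)/(1.1519 − 0.8681) = 0.1470/0.2838 = 0.5180
Terminal stock prices: S_u = 86.39, S_d = 65.11
Terminal payoffs (K − S): max(3.607, 0) = 3.607, max(24.89, 0) = 24.89
Node 0 (S = 75): V_0 = e^(−0.015)·[0.5180·3.6068 + 0.4820·24.8907] = 13.6601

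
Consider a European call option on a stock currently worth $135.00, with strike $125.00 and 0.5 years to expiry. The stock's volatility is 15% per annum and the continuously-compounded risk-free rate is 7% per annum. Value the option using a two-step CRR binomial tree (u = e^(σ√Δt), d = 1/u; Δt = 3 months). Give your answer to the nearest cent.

$15.67

CRR parameters: u = e^(σ√Δt) = e^(0.15·√0.25) = 1.0779, d = 1/u = 0.9277
Per-period rate: rΔt = 0.07·0.25 = 0.0175, so R = e^0.0175 = 1.0177
Risk-neutral probability p = (e^0.0175 − 0.9277)/(1.0779 − 0.9277) = 0.0899/0.1501 = 0.5988
Terminal stock prices: S_uu = 156.8, S_ud = 135, S_dd = 116.2
Terminal payoffs (S − K): max(31.85, 0) = 31.85, max(10, 0) = 10, max(-8.804, 0) = 0
Node u (S = 145.5): V_u = e^(−0.0175)·[0.5988·31.8476 + 0.4012·10.0000] = 22.6828
Node d (S = 125.2): V_d = e^(−0.0175)·[0.5988·10.0000 + 0.4012·0.0000] = 5.8845
Node 0 (S = 135): V_0 = e^(−0.0175)·[0.5988·22.6828 + 0.4012·5.8845] = 15.6675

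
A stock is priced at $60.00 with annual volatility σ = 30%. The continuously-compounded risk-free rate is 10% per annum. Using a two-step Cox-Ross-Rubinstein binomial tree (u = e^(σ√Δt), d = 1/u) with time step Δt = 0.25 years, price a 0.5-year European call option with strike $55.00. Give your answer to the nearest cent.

$9.75

CRR parameters: u = e^(σ√Δt) = e^(0.3·√0.25) = 1.1618, d = 1/u = 0.8607
Per-period rate: rΔt = 0.1·0.25 = 0.025, so R = e^0.025 = 1.0253
Risk-neutral probability p = (e^0.025 − 0.8607)/(1.1618 − 0.8607) = 0.1646/0.3011 = 0.5466
Terminal stock prices: S_uu = 80.99, S_ud = 60, S_dd = 44.45
Terminal payoffs (S − K): max(25.99, 0) = 25.99, max(5, 0) = 5, max(-10.55, 0) = 0
Node u (S = 69.71): V_u = e^(−0.025)·[0.5466·25.9915 + 0.4534·5.0000] = 16.0680
Node d (S = 51.64): V_d = e^(−0.025)·[0.5466·5.0000 + 0.4534·0.0000] = 2.6657
Node 0 (S = 60): V_0 = e^(−0.025)·[0.5466·16.0680 + 0.4534·2.6657] = 9.7452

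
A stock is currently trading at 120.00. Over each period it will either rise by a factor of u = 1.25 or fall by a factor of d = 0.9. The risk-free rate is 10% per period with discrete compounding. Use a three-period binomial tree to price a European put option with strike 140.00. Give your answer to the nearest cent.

7.48

Risk-neutral probability p = (1 + 0.1 − 0.9)/(1.25 − 0.9) = 0.2000/0.3500 = 0.5714
Terminal stock prices: S_uuu = 234.4, S_uud = 168.8, S_udd = 121.5, S_ddd = 87.48
Terminal payoffs (K − S): max(-94.38, 0) = 0, max(-28.75, 0) = 0, max(18.5, 0) = 18.5, max(52.52, 0) = 52.52
Node uu (S = 187.5): V_uu = 1/1.1·[0.5714·0.0000 + 0.4286·0.0000] = 0.0000
Node ud (S = 135): V_ud = 1/1.1·[0.5714·0.0000 + 0.4286·18.5000] = 7.2078
Node dd (S = 97.2): V_dd = 1/1.1·[0.5714·18.5000 + 0.4286·52.5200] = 30.0727
Node u (S = 150): V_u = 1/1.1·[0.5714·0.0000 + 0.4286·7.2078] = 2.8082
Node d (S = 108): V_d = 1/1.1·[0.5714·7.2078 + 0.4286·30.0727] = 15.4610
Node 0 (S = 120): V_0 = 1/1.1·[0.5714·2.8082 + 0.4286·15.4610] = 7.4826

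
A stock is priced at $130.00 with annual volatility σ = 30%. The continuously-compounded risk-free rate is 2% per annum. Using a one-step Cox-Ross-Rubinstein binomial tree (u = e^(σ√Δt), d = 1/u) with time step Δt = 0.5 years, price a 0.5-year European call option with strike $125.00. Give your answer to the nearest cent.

$16.65

CRR parameters: u = e^(σ√Δt) = e^(0.3·√0.5) = 1.2363, d = 1/u = 0.8089
Per-period rate: rΔt = 0.02·0.5 = 0.01, so R = e^0.01 = 1.0101
Risk-neutral probability p = (e^0.01 − 0.8089)/(1.2363 − 0.8089) = 0.2012/0.4275 = 0.4707
Terminal stock prices: S_u = 160.7, S_d = 105.2
Terminal payoffs (S − K): max(35.72, 0) = 35.72, max(-19.85, 0) = 0
Node 0 (S = 130): V_0 = e^(−0.01)·[0.4707·35.7204 + 0.5293·0.0000] = 16.6455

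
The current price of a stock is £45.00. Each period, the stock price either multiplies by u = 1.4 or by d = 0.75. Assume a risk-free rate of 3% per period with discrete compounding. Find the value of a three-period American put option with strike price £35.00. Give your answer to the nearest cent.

Risk-neutral probability p = (1 + 0.03 − 0.75)/(1.4 − 0.75) = 0.2800/0.6500 = 0.4308
Terminal stock prices: S_uuu = 123.5, S_uud = 66.15, S_udd = 35.44, S_ddd = 18.98
Terminal payoffs (K − S): max(-88.48, 0) = 0, max(-31.15, 0) = 0, max(-0.4375, 0) = 0, max(16.02, 0) = 16.02
Node uu (S = 88.2): continuation = 1/1.03·[0.4308·0.0000 + 0.5692·0.0000] = 0.0000; exercise value = 0.0000 ≤ continuation, so V_uu = 0.0000
Node ud (S = 47.25): continuation = 1/1.03·[0.4308·0.0000 + 0.5692·0.0000] = 0.0000; exercise value = 0.0000 ≤ continuation, so V_ud = 0.0000
Node dd (S = 25.31): continuation = 1/1.03·[0.4308·0.0000 + 0.5692·16.0156] = 8.8511; exercise value = 9.6875 > continuation, so V_dd = 9.6875 (exercise)
Node u (S = 63): continuation = 1/1.03·[0.4308·0.0000 + 0.5692·0.0000] = 0.0000; exercise value = 0.0000 ≤ continuation, so V_u = 0.0000
Node d (S = 33.75): continuation = 1/1.03·[0.4308·0.0000 + 0.5692·9.6875] = 5.3538; exercise value = 1.2500 ≤ continuation, so V_d = 5.3538
Node 0 (S = 45): continuation = 1/1.03·[0.4308·0.0000 + 0.5692·5.3538] = 2.9588; exercise value = 0.0000 ≤ continuation, so V_0 = 2.9588

£2.96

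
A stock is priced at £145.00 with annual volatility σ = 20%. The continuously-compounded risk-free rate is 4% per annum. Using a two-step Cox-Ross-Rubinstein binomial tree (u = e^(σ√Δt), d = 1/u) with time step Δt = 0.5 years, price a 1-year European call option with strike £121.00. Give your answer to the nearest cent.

£31.17

CRR parameters: u = e^(σ√Δt) = e^(0.2·√0.5) = 1.1519, d = 1/u = 0.8681
Per-period rate: rΔt = 0.04·0.5 = 0.02, so R = e^0.02 = 1.0202
Risk-neutral probability p = (e^0.02 − 0.8681)/(1.1519 − 0.8681) = 0.1521/0.2838 = 0.5359
Terminal stock prices: S_uu = 192.4, S_ud = 145, S_dd = 109.3
Terminal payoffs (S − K): max(71.4, 0) = 71.4, max(24, 0) = 24, max(-11.72, 0) = 0
Node u (S = 167): V_u = e^(−0.02)·[0.5359·71.4000 + 0.4641·24.0000] = 48.4229
Node d (S = 125.9): V_d = e^(−0.02)·[0.5359·24.0000 + 0.4641·0.0000] = 12.6067
Node 0 (S = 145): V_0 = e^(−0.02)·[0.5359·48.4229 + 0.4641·12.6067] = 31.1705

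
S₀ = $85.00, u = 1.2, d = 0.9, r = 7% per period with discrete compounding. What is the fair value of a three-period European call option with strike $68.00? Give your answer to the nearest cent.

Risk-neutral probability p = (1 + 0.07 − 0.9)/(1.2 − 0.9) = 0.1700/0.3000 = 0.5667
Terminal stock prices: S_uuu = 146.9, S_uud = 110.2, S_udd = 82.62, S_ddd = 61.97
Terminal payoffs (S − K): max(78.88, 0) = 78.88, max(42.16, 0) = 42.16, max(14.62, 0) = 14.62, max(-6.035, 0) = 0
Node uu (S = 122.4): V_uu = 1/1.07·[0.5667·78.8800 + 0.4333·42.1600] = 58.8486
Node ud (S = 91.8): V_ud = 1/1.07·[0.5667·42.1600 + 0.4333·14.6200] = 28.2486
Node dd (S = 68.85): V_dd = 1/1.07·[0.5667·14.6200 + 0.4333·0.0000] = 7.7427
Node u (S = 102): V_u = 1/1.07·[0.5667·58.8486 + 0.4333·28.2486] = 42.6062
Node d (S = 76.5): V_d = 1/1.07·[0.5667·28.2486 + 0.4333·7.7427] = 18.0960
Node 0 (S = 85): V_0 = 1/1.07·[0.5667·42.6062 + 0.4333·18.0960] = 29.8926

$29.89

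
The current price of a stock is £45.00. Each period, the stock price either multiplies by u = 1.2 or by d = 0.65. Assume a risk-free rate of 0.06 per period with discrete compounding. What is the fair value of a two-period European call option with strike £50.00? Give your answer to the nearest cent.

Risk-neutral probability p = (1 + 0.06 − 0.65)/(1.2 − 0.65) = 0.4100/0.5500 = 0.7455
Terminal stock prices: S_uu = 64.8, S_ud = 35.1, S_dd = 19.01
Terminal payoffs (S − K): max(14.8, 0) = 14.8, max(-14.9, 0) = 0, max(-30.99, 0) = 0
Node u (S = 54): V_u = 1/1.06·[0.7455·14.8000 + 0.2545·0.0000] = 10.4082
Node d (S = 29.25): V_d = 1/1.06·[0.7455·0.0000 + 0.2545·0.0000] = 0.0000
Node 0 (S = 45): V_0 = 1/1.06·[0.7455·10.4082 + 0.2545·0.0000] = 7.3197

£7.32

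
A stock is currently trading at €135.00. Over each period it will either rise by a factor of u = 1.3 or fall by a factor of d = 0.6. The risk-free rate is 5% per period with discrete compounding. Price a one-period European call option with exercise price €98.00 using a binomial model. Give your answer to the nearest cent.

€47.45

Risk-neutral probability p = (1 + 0.05 − 0.6)/(1.3 − 0.6) = 0.4500/0.7000 = 0.6429
Terminal stock prices: S_u = 175.5, S_d = 81
Terminal payoffs (S − K): max(77.5, 0) = 77.5, max(-17, 0) = 0
Node 0 (S = 135): V_0 = 1/1.05·[0.6429·77.5000 + 0.3571·0.0000] = 47.4490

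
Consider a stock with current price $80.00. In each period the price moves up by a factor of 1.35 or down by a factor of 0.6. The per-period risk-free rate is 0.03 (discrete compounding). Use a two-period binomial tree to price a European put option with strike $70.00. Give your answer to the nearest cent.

$9.47

Risk-neutral probability p = (1 + 0.03 − 0.6)/(1.35 − 0.6) = 0.4300/0.7500 = 0.5733
Terminal stock prices: S_uu = 145.8, S_ud = 64.8, S_dd = 28.8
Terminal payoffs (K − S): max(-75.8, 0) = 0, max(5.2, 0) = 5.2, max(41.2, 0) = 41.2
Node u (S = 108): V_u = 1/1.03·[0.5733·0.0000 + 0.4267·5.2000] = 2.1540
Node d (S = 48): V_d = 1/1.03·[0.5733·5.2000 + 0.4267·41.2000] = 19.9612
Node 0 (S = 80): V_0 = 1/1.03·[0.5733·2.1540 + 0.4267·19.9612] = 9.4677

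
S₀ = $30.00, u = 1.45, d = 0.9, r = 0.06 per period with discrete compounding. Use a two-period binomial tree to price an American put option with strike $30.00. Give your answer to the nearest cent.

Risk-neutral probability p = (1 + 0.06 − 0.9)/(1.45 − 0.9) = 0.1600/0.5500 = 0.2909
Terminal stock prices: S_uu = 63.08, S_ud = 39.15, S_dd = 24.3
Terminal payoffs (K − S): max(-33.08, 0) = 0, max(-9.15, 0) = 0, max(5.7, 0) = 5.7
Node u (S = 43.5): continuation = 1/1.06·[0.2909·0.0000 + 0.7091·0.0000] = 0.0000; exercise value = 0.0000 ≤ continuation, so V_u = 0.0000
Node d (S = 27): continuation = 1/1.06·[0.2909·0.0000 + 0.7091·5.7000] = 3.8130; exercise value = 3.0000 ≤ continuation, so V_d = 3.8130
Node 0 (S = 30): continuation = 1/1.06·[0.2909·0.0000 + 0.7091·3.8130] = 2.5507; exercise value = 0.0000 ≤ continuation, so V_0 = 2.5507

$2.55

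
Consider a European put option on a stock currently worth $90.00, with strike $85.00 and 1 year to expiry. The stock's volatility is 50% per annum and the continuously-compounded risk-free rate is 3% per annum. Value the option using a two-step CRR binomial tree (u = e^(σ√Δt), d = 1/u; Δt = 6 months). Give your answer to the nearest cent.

CRR parameters: u = e^(σ√Δt) = e^(0.5·√0.5) = 1.4241, d = 1/u = 0.7022
Per-period rate: rΔt = 0.03·0.5 = 0.015, so R = e^0.015 = 1.0151
Risk-neutral probability p = (e^0.015 − 0.7022)/(1.4241 − 0.7022) = 0.3129/0.7219 = 0.4335
Terminal stock prices: S_uu = 182.5, S_ud = 90, S_dd = 44.38
Terminal payoffs (K − S): max(-97.53, 0) = 0, max(-5, 0) = 0, max(40.62, 0) = 40.62
Node u (S = 128.2): V_u = e^(−0.015)·[0.4335·0.0000 + 0.5665·0.0000] = 0.0000
Node d (S = 63.2): V_d = e^(−0.015)·[0.4335·0.0000 + 0.5665·40.6238] = 22.6726
Node 0 (S = 90): V_0 = e^(−0.015)·[0.4335·0.0000 + 0.5665·22.6726] = 12.6538

$12.65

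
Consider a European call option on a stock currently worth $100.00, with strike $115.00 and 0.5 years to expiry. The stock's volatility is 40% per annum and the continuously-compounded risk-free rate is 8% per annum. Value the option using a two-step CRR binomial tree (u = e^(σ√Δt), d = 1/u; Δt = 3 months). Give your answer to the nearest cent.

CRR parameters: u = e^(σ√Δt) = e^(0.4·√0.25) = 1.2214, d = 1/u = 0.8187
Per-period rate: rΔt = 0.08·0.25 = 0.02, so R = e^0.02 = 1.0202
Risk-neutral probability p = (e^0.02 − 0.8187)/(1.2214 − 0.8187) = 0.2015/0.4027 = 0.5003
Terminal stock prices: S_uu = 149.2, S_ud = 100, S_dd = 67.03
Terminal payoffs (S − K): max(34.18, 0) = 34.18, max(-15, 0) = 0, max(-47.97, 0) = 0
Node u (S = 122.1): V_u = e^(−0.02)·[0.5003·34.1825 + 0.4997·0.0000] = 16.7640
Node d (S = 81.87): V_d = e^(−0.02)·[0.5003·0.0000 + 0.4997·0.0000] = 0.0000
Node 0 (S = 100): V_0 = e^(−0.02)·[0.5003·16.7640 + 0.4997·0.0000] = 8.2215

$8.22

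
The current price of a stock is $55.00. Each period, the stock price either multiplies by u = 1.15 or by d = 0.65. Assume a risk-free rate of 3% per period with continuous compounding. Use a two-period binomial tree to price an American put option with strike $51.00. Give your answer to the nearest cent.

Risk-neutral probability p = (e^0.03 − 0.65)/(1.15 − 0.65) = 0.3805/0.5000 = 0.7609
Terminal stock prices: S_uu = 72.74, S_ud = 41.11, S_dd = 23.24
Terminal payoffs (K − S): max(-21.74, 0) = 0, max(9.888, 0) = 9.888, max(27.76, 0) = 27.76
Node u (S = 63.25): continuation = e^(−0.03)·[0.7609·0.0000 + 0.2391·9.8875] = 2.2941; exercise value = 0.0000 ≤ continuation, so V_u = 2.2941
Node d (S = 35.75): continuation = e^(−0.03)·[0.7609·9.8875 + 0.2391·27.7625] = 13.7427; exercise value = 15.2500 > continuation, so V_d = 15.2500 (exercise)
Node 0 (S = 55): continuation = e^(−0.03)·[0.7609·2.2941 + 0.2391·15.2500] = 5.2324; exercise value = 0.0000 ≤ continuation, so V_0 = 5.2324

$5.23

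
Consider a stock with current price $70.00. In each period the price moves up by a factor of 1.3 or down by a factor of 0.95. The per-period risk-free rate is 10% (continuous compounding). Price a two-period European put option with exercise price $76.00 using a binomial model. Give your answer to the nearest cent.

$3.25

Risk-neutral probability p = (e^0.1 − 0.95)/(1.3 − 0.95) = 0.1552/0.3500 = 0.4433
Terminal stock prices: S_uu = 118.3, S_ud = 86.45, S_dd = 63.17
Terminal payoffs (K − S): max(-42.3, 0) = 0, max(-10.45, 0) = 0, max(12.83, 0) = 12.83
Node u (S = 91): V_u = e^(−0.1)·[0.4433·0.0000 + 0.5567·0.0000] = 0.0000
Node d (S = 66.5): V_d = e^(−0.1)·[0.4433·0.0000 + 0.5567·12.8250] = 6.4597
Node 0 (S = 70): V_0 = e^(−0.1)·[0.4433·0.0000 + 0.5567·6.4597] = 3.2536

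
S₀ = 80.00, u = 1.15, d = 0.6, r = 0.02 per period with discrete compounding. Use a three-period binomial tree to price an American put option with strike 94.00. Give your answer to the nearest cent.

Risk-neutral probability p = (1 + 0.02 − 0.6)/(1.15 − 0.6) = 0.4200/0.5500 = 0.7636
Terminal stock prices: S_uuu = 121.7, S_uud = 63.48, S_udd = 33.12, S_ddd = 17.28
Terminal payoffs (K − S): max(-27.67, 0) = 0, max(30.52, 0) = 30.52, max(60.88, 0) = 60.88, max(76.72, 0) = 76.72
Node uu (S = 105.8): continuation = 1/1.02·[0.7636·0.0000 + 0.2364·30.5200] = 7.0724; exercise value = 0.0000 ≤ continuation, so V_uu = 7.0724
Node ud (S = 55.2): continuation = 1/1.02·[0.7636·30.5200 + 0.2364·60.8800] = 36.9569; exercise value = 38.8000 > continuation, so V_ud = 38.8000 (exercise)
Node dd (S = 28.8): continuation = 1/1.02·[0.7636·60.8800 + 0.2364·76.7200] = 63.3569; exercise value = 65.2000 > continuation, so V_dd = 65.2000 (exercise)
Node u (S = 92): continuation = 1/1.02·[0.7636·7.0724 + 0.2364·38.8000] = 14.2859; exercise value = 2.0000 ≤ continuation, so V_u = 14.2859
Node d (S = 48): continuation = 1/1.02·[0.7636·38.8000 + 0.2364·65.2000] = 44.1569; exercise value = 46.0000 > continuation, so V_d = 46.0000 (exercise)
Node 0 (S = 80): continuation = 1/1.02·[0.7636·14.2859 + 0.2364·46.0000] = 21.3549; exercise value = 14.0000 ≤ continuation, so V_0 = 21.3549

21.35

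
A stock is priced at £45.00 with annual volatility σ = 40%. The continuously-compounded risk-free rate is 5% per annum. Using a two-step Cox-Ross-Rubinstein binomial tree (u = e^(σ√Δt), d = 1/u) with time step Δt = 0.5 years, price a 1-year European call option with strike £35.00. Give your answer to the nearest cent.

£14.19

CRR parameters: u = e^(σ√Δt) = e^(0.4·√0.5) = 1.3269, d = 1/u = 0.7536
Per-period rate: rΔt = 0.05·0.5 = 0.025, so R = e^0.025 = 1.0253
Risk-neutral probability p = (e^0.025 − 0.7536)/(1.3269 − 0.7536) = 0.2717/0.5733 = 0.4739
Terminal stock prices: S_uu = 79.23, S_ud = 45, S_dd = 25.56
Terminal payoffs (S − K): max(44.23, 0) = 44.23, max(10, 0) = 10, max(-9.441, 0) = 0
Node u (S = 59.71): V_u = e^(−0.025)·[0.4739·44.2294 + 0.5261·10.0000] = 25.5745
Node d (S = 33.91): V_d = e^(−0.025)·[0.4739·10.0000 + 0.5261·0.0000] = 4.6222
Node 0 (S = 45): V_0 = e^(−0.025)·[0.4739·25.5745 + 0.5261·4.6222] = 14.1925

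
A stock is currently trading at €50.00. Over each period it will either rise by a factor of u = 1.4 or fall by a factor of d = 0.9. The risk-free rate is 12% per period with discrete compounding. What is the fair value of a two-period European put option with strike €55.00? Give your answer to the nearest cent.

€3.62

Risk-neutral probability p = (1 + 0.12 − 0.9)/(1.4 − 0.9) = 0.2200/0.5000 = 0.4400
Terminal stock prices: S_uu = 98, S_ud = 63, S_dd = 40.5
Terminal payoffs (K − S): max(-43, 0) = 0, max(-8, 0) = 0, max(14.5, 0) = 14.5
Node u (S = 70): V_u = 1/1.12·[0.4400·0.0000 + 0.5600·0.0000] = 0.0000
Node d (S = 45): V_d = 1/1.12·[0.4400·0.0000 + 0.5600·14.5000] = 7.2500
Node 0 (S = 50): V_0 = 1/1.12·[0.4400·0.0000 + 0.5600·7.2500] = 3.6250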